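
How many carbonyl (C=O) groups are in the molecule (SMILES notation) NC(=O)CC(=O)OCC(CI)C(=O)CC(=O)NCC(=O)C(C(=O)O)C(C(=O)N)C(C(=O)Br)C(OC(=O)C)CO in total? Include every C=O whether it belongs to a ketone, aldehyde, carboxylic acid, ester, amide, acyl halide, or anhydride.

9

H2NCO: amide, 1 C=O (running total 1).
CH2COOCH2: ester, 1 C=O (running total 2).
CO: ketone, 1 C=O (running total 3).
CH2CONHCH2: amide, 1 C=O (running total 4).
CO: ketone, 1 C=O (running total 5).
CH(COOH): carboxylic acid, 1 C=O (running total 6).
CH(CONH2): amide, 1 C=O (running total 7).
CH(COBr): acyl halide, 1 C=O (running total 8).
CH(OCOCH3): ester, 1 C=O (running total 9).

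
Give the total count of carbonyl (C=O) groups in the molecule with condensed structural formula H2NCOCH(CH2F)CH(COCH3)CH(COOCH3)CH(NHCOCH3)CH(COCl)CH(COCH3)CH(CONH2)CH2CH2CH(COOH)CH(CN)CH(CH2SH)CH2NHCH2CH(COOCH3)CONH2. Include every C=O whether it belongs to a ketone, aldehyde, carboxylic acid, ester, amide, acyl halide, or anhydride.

10

H2NCO: amide, 1 C=O (running total 1).
CH(COCH3): ketone, 1 C=O (running total 2).
CH(COOCH3): ester, 1 C=O (running total 3).
CH(NHCOCH3): amide, 1 C=O (running total 4).
CH(COCl): acyl halide, 1 C=O (running total 5).
CH(COCH3): ketone, 1 C=O (running total 6).
CH(CONH2): amide, 1 C=O (running total 7).
CH(COOH): carboxylic acid, 1 C=O (running total 8).
CH(COOCH3): ester, 1 C=O (running total 9).
CONH2: amide, 1 C=O (running total 10).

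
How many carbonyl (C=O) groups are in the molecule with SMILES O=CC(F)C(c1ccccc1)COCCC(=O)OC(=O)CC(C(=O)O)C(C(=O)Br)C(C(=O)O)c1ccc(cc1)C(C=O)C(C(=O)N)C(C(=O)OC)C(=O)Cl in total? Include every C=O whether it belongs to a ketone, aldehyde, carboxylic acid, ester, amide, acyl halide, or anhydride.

10

OHC: aldehyde, 1 C=O (running total 1).
CH2CO-O-COCH2: anhydride, 2 C=O (running total 3).
CH(COOH): carboxylic acid, 1 C=O (running total 4).
CH(COBr): acyl halide, 1 C=O (running total 5).
CH(COOH): carboxylic acid, 1 C=O (running total 6).
CH(CHO): aldehyde, 1 C=O (running total 7).
CH(CONH2): amide, 1 C=O (running total 8).
CH(COOCH3): ester, 1 C=O (running total 9).
COCl: acyl halide, 1 C=O (running total 10).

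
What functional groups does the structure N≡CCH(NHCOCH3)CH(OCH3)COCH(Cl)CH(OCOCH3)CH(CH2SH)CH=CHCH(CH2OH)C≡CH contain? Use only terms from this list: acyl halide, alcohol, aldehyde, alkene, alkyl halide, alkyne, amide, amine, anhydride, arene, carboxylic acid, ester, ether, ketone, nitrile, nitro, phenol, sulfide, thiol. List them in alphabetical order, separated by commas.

alcohol, alkene, alkyl halide, alkyne, amide, ester, ether, ketone, nitrile, thiol

Taking each segment in turn:
  N≡C: N≡C–: carbon triple-bonded to nitrogen → nitrile.
  CH(NHCOCH3): pendant –NHC(=O)CH3: N bonded to a carbonyl → amide (not amine).
  CH(OCH3): pendant –OCH3: C–O–C with sp³ C, no adjacent C=O → ether.
  CO: –C(=O)– with carbon on both sides → ketone.
  CH(Cl): halogen on an sp³ carbon → alkyl halide.
  CH(OCOCH3): pendant –OC(=O)CH3: an acyloxy group → ester.
  CH(CH2SH): pendant –CH2SH → thiol.
  CH=CH: C=C double bond → alkene.
  CH(CH2OH): pendant –CH2OH on an sp³ backbone C → alcohol.
  C≡CH: C≡C triple bond → alkyne.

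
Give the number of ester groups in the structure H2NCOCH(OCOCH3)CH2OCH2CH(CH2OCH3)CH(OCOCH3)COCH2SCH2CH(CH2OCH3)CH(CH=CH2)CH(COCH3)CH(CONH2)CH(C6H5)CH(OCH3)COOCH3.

Reading the structure from left to right:
  H2NCO: –C(=O)NH2: carbonyl C bonded to C and to N → amide (the N is not a separate amine).
  CH(OCOCH3): pendant –OC(=O)CH3: an acyloxy group → ester.
  CH2OCH2: C–O–C with sp³ carbons on both sides and no adjacent C=O → ether.
  CH(CH2OCH3): pendant –CH2OCH3: C–O–C linkage → ether.
  CH(OCOCH3): pendant –OC(=O)CH3: an acyloxy group → ester.
  CO: –C(=O)– with carbon on both sides → ketone.
  CH2SCH2: C–S–C linkage → sulfide (thioether).
  CH(CH2OCH3): pendant –CH2OCH3: C–O–C linkage → ether.
  CH(CH=CH2): pendant –CH=CH2: C=C double bond → alkene.
  CH(COCH3): pendant –COCH3: carbonyl C bonded to two carbons → ketone.
  CH(CONH2): pendant –CONH2: carbonyl C bonded to C and N → amide.
  CH(C6H5): pendant –C6H5: benzene ring → arene.
  CH(OCH3): pendant –OCH3: C–O–C with sp³ C, no adjacent C=O → ether.
  COOCH3: –C(=O)OCH3: carbonyl C bonded to C and to –OCH3 → ester (not ketone + ether).
Ester appears at: CH(OCOCH3), CH(OCOCH3), COOCH3 → 3.

3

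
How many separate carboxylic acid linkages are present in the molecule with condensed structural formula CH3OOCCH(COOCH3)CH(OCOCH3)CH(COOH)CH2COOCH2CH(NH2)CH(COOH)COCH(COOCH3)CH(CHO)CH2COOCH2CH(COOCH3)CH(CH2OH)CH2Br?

CH3O–C(=O)–: carbonyl C bonded to C and to –OCH3 → ester (not ketone + ether).
pendant –COOCH3: carbonyl C bonded to C and –OCH3 → ester.
pendant –OC(=O)CH3: an acyloxy group → ester.
pendant –COOH: carbonyl C bonded to C and –OH → carboxylic acid.
–C(=O)–O–C with C on the carbonyl side → ester.
–NH2 on an sp³ carbon with no adjacent C=O → amine.
pendant –COOH: carbonyl C bonded to C and –OH → carboxylic acid.
–C(=O)– with carbon on both sides → ketone.
pendant –COOCH3: carbonyl C bonded to C and –OCH3 → ester.
pendant –CHO: carbonyl C bonded to C and H → aldehyde.
–C(=O)–O–C with C on the carbonyl side → ester.
pendant –COOCH3: carbonyl C bonded to C and –OCH3 → ester.
pendant –CH2OH on an sp³ backbone C → alcohol.
halogen on an sp³ carbon → alkyl halide.
Carboxylic acid appears at: CH(COOH), CH(COOH) → 2.

2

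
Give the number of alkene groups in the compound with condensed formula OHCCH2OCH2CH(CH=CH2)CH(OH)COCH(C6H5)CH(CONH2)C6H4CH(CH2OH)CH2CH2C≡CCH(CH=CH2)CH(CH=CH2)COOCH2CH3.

3

Reading the structure from left to right:
  OHC: terminal –CHO: carbonyl C bonded to H and C → aldehyde.
  CH2OCH2: C–O–C with sp³ carbons on both sides and no adjacent C=O → ether.
  CH(CH=CH2): pendant –CH=CH2: C=C double bond → alkene.
  CH(OH): –OH on an sp³ carbon → alcohol (secondary).
  CO: –C(=O)– with carbon on both sides → ketone.
  CH(C6H5): pendant –C6H5: benzene ring → arene.
  CH(CONH2): pendant –CONH2: carbonyl C bonded to C and N → amide.
  C6H4: para-disubstituted benzene ring → arene.
  CH(CH2OH): pendant –CH2OH on an sp³ backbone C → alcohol.
  C≡C: C≡C triple bond → alkyne.
  CH(CH=CH2): pendant –CH=CH2: C=C double bond → alkene.
  CH(CH=CH2): pendant –CH=CH2: C=C double bond → alkene.
  COOCH2CH3: –C(=O)OCH2CH3: carbonyl C bonded to C and to –OEt → ester.
Alkene appears at: CH(CH=CH2), CH(CH=CH2), CH(CH=CH2) → 3.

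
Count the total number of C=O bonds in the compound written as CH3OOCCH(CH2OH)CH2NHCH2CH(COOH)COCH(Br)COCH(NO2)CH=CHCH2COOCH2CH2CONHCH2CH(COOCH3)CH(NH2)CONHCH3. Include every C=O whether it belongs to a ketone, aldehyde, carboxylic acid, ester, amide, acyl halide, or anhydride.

8

CH3OOC: ester, 1 C=O (running total 1).
CH(COOH): carboxylic acid, 1 C=O (running total 2).
CO: ketone, 1 C=O (running total 3).
CO: ketone, 1 C=O (running total 4).
CH2COOCH2: ester, 1 C=O (running total 5).
CH2CONHCH2: amide, 1 C=O (running total 6).
CH(COOCH3): ester, 1 C=O (running total 7).
CONHCH3: amide, 1 C=O (running total 8).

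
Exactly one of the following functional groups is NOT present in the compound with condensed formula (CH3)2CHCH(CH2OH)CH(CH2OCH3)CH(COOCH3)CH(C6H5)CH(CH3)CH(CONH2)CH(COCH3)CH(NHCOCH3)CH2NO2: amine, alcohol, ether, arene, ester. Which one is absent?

amine

ester: present (CH(COOCH3) — pendant –COOCH3: carbonyl C bonded to C and –OCH3 → ester).
ether: present (CH(CH2OCH3) — pendant –CH2OCH3: C–O–C linkage → ether).
alcohol: present (CH(CH2OH) — pendant –CH2OH on an sp³ backbone C → alcohol).
arene: present (CH(C6H5) — pendant –C6H5: benzene ring → arene).
amine: absent. In each of CH(CONH2) and CH(NHCOCH3), the nitrogen is bonded directly to a carbonyl carbon, making it part of an amide, not a free amine.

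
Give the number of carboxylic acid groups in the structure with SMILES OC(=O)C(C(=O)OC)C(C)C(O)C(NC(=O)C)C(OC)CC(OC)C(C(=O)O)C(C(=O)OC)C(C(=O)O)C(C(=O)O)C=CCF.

4

Reading the structure from left to right:
  HOOC: –COOH: carbonyl C bonded to –OH and C → carboxylic acid (the –OH is not a separate alcohol).
  CH(COOCH3): pendant –COOCH3: carbonyl C bonded to C and –OCH3 → ester.
  CH(OH): –OH on an sp³ carbon → alcohol (secondary).
  CH(NHCOCH3): pendant –NHC(=O)CH3: N bonded to a carbonyl → amide (not amine).
  CH(OCH3): pendant –OCH3: C–O–C with sp³ C, no adjacent C=O → ether.
  CH(OCH3): pendant –OCH3: C–O–C with sp³ C, no adjacent C=O → ether.
  CH(COOH): pendant –COOH: carbonyl C bonded to C and –OH → carboxylic acid.
  CH(COOCH3): pendant –COOCH3: carbonyl C bonded to C and –OCH3 → ester.
  CH(COOH): pendant –COOH: carbonyl C bonded to C and –OH → carboxylic acid.
  CH(COOH): pendant –COOH: carbonyl C bonded to C and –OH → carboxylic acid.
  CH=CH: C=C double bond → alkene.
  CH2F: halogen on an sp³ carbon → alkyl halide.
Carboxylic acid appears at: HOOC, CH(COOH), CH(COOH), CH(COOH) → 4.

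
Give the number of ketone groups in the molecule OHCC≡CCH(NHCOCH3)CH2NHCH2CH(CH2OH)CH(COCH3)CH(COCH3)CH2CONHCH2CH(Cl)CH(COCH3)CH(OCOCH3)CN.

3

terminal –CHO: carbonyl C bonded to H and C → aldehyde.
C≡C triple bond → alkyne.
pendant –NHC(=O)CH3: N bonded to a carbonyl → amide (not amine).
C–N–C with sp³ carbons and no adjacent C=O → amine (secondary).
pendant –CH2OH on an sp³ backbone C → alcohol.
pendant –COCH3: carbonyl C bonded to two carbons → ketone.
pendant –COCH3: carbonyl C bonded to two carbons → ketone.
–C(=O)–N– linkage → amide (the N is not an amine).
halogen on an sp³ carbon → alkyl halide.
pendant –COCH3: carbonyl C bonded to two carbons → ketone.
pendant –OC(=O)CH3: an acyloxy group → ester.
–C≡N: carbon triple-bonded to nitrogen → nitrile.
Ketone appears at: CH(COCH3), CH(COCH3), CH(COCH3) → 3.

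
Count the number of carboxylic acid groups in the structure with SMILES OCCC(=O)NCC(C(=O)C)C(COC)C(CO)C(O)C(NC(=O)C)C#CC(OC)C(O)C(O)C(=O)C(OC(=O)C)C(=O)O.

1

HO– on an sp³ carbon → alcohol.
–C(=O)–N– linkage → amide (the N is not an amine).
pendant –COCH3: carbonyl C bonded to two carbons → ketone.
pendant –CH2OCH3: C–O–C linkage → ether.
pendant –CH2OH on an sp³ backbone C → alcohol.
–OH on an sp³ carbon → alcohol (secondary).
pendant –NHC(=O)CH3: N bonded to a carbonyl → amide (not amine).
C≡C triple bond → alkyne.
pendant –OCH3: C–O–C with sp³ C, no adjacent C=O → ether.
–OH on an sp³ carbon → alcohol (secondary).
–OH on an sp³ carbon → alcohol (secondary).
–C(=O)– with carbon on both sides → ketone.
pendant –OC(=O)CH3: an acyloxy group → ester.
–COOH: carbonyl C bonded to –OH and C → carboxylic acid (the –OH is not a separate alcohol).
Carboxylic acid appears at: COOH → 1.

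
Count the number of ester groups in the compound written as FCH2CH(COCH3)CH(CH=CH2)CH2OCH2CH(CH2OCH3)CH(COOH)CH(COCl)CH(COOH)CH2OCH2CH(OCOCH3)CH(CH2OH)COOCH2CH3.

Reading the structure from left to right:
  FCH2: halogen on an sp³ carbon → alkyl halide.
  CH(COCH3): pendant –COCH3: carbonyl C bonded to two carbons → ketone.
  CH(CH=CH2): pendant –CH=CH2: C=C double bond → alkene.
  CH2OCH2: C–O–C with sp³ carbons on both sides and no adjacent C=O → ether.
  CH(CH2OCH3): pendant –CH2OCH3: C–O–C linkage → ether.
  CH(COOH): pendant –COOH: carbonyl C bonded to C and –OH → carboxylic acid.
  CH(COCl): pendant –C(=O)X: carbonyl C bonded to C and halogen → acyl halide.
  CH(COOH): pendant –COOH: carbonyl C bonded to C and –OH → carboxylic acid.
  CH2OCH2: C–O–C with sp³ carbons on both sides and no adjacent C=O → ether.
  CH(OCOCH3): pendant –OC(=O)CH3: an acyloxy group → ester.
  CH(CH2OH): pendant –CH2OH on an sp³ backbone C → alcohol.
  COOCH2CH3: –C(=O)OCH2CH3: carbonyl C bonded to C and to –OEt → ester.
Ester appears at: CH(OCOCH3), COOCH2CH3 → 2.

2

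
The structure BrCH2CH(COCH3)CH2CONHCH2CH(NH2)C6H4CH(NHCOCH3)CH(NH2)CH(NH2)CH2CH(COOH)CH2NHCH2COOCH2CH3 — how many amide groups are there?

2

Reading the structure from left to right:
  BrCH2: halogen on an sp³ carbon → alkyl halide.
  CH(COCH3): pendant –COCH3: carbonyl C bonded to two carbons → ketone.
  CH2CONHCH2: –C(=O)–N– linkage → amide (the N is not an amine).
  CH(NH2): –NH2 on an sp³ carbon with no adjacent C=O → amine.
  C6H4: para-disubstituted benzene ring → arene.
  CH(NHCOCH3): pendant –NHC(=O)CH3: N bonded to a carbonyl → amide (not amine).
  CH(NH2): –NH2 on an sp³ carbon with no adjacent C=O → amine.
  CH(NH2): –NH2 on an sp³ carbon with no adjacent C=O → amine.
  CH(COOH): pendant –COOH: carbonyl C bonded to C and –OH → carboxylic acid.
  CH2NHCH2: C–N–C with sp³ carbons and no adjacent C=O → amine (secondary).
  COOCH2CH3: –C(=O)OCH2CH3: carbonyl C bonded to C and to –OEt → ester.
Amide appears at: CH2CONHCH2, CH(NHCOCH3) → 2.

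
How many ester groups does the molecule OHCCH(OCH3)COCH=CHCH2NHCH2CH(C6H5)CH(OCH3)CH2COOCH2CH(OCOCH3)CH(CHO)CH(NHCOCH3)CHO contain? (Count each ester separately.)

2

terminal –CHO: carbonyl C bonded to H and C → aldehyde.
pendant –OCH3: C–O–C with sp³ C, no adjacent C=O → ether.
–C(=O)– with carbon on both sides → ketone.
C=C double bond → alkene.
C–N–C with sp³ carbons and no adjacent C=O → amine (secondary).
pendant –C6H5: benzene ring → arene.
pendant –OCH3: C–O–C with sp³ C, no adjacent C=O → ether.
–C(=O)–O–C with C on the carbonyl side → ester.
pendant –OC(=O)CH3: an acyloxy group → ester.
pendant –CHO: carbonyl C bonded to C and H → aldehyde.
pendant –NHC(=O)CH3: N bonded to a carbonyl → amide (not amine).
terminal –CHO: carbonyl C bonded to H and C → aldehyde.
Ester appears at: CH2COOCH2, CH(OCOCH3) → 2.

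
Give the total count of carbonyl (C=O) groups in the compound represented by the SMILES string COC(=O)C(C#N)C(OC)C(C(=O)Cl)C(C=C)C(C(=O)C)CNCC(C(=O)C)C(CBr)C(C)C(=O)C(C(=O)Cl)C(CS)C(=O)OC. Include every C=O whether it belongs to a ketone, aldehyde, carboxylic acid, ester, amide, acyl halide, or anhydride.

7

CH3OOC: ester, 1 C=O (running total 1).
CH(COCl): acyl halide, 1 C=O (running total 2).
CH(COCH3): ketone, 1 C=O (running total 3).
CH(COCH3): ketone, 1 C=O (running total 4).
CO: ketone, 1 C=O (running total 5).
CH(COCl): acyl halide, 1 C=O (running total 6).
COOCH3: ester, 1 C=O (running total 7).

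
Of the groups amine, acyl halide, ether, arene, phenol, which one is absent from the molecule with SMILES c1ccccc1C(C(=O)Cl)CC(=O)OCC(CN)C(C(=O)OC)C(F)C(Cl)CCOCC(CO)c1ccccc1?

phenol

amine: present (CH(CH2NH2) — pendant –CH2NH2: N on sp³ C, no adjacent C=O → amine).
arene: present (C6H5 — C6H5– phenyl ring → arene).
ether: present (CH2OCH2 — C–O–C with sp³ carbons on both sides and no adjacent C=O → ether).
acyl halide: present (CH(COCl) — pendant –C(=O)X: carbonyl C bonded to C and halogen → acyl halide).
phenol: absent. In CH(CH2OH), the –OH is on an sp³ carbon, not on an aromatic ring, so it is an alcohol.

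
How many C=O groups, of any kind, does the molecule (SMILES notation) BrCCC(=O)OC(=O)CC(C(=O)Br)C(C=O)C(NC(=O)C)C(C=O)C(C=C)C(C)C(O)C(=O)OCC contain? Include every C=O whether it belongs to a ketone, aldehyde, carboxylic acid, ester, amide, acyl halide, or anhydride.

7

CH2CO-O-COCH2: anhydride, 2 C=O (running total 2).
CH(COBr): acyl halide, 1 C=O (running total 3).
CH(CHO): aldehyde, 1 C=O (running total 4).
CH(NHCOCH3): amide, 1 C=O (running total 5).
CH(CHO): aldehyde, 1 C=O (running total 6).
COOCH2CH3: ester, 1 C=O (running total 7).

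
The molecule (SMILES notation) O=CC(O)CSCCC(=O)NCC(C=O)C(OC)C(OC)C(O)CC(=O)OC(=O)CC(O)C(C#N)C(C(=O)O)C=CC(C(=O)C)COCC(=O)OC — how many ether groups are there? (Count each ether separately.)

Taking each segment in turn:
  OHC: terminal –CHO: carbonyl C bonded to H and C → aldehyde.
  CH(OH): –OH on an sp³ carbon → alcohol (secondary).
  CH2SCH2: C–S–C linkage → sulfide (thioether).
  CH2CONHCH2: –C(=O)–N– linkage → amide (the N is not an amine).
  CH(CHO): pendant –CHO: carbonyl C bonded to C and H → aldehyde.
  CH(OCH3): pendant –OCH3: C–O–C with sp³ C, no adjacent C=O → ether.
  CH(OCH3): pendant –OCH3: C–O–C with sp³ C, no adjacent C=O → ether.
  CH(OH): –OH on an sp³ carbon → alcohol (secondary).
  CH2CO-O-COCH2: two acyl groups sharing one oxygen, –C(=O)–O–C(=O)– → anhydride.
  CH(OH): –OH on an sp³ carbon → alcohol (secondary).
  CH(CN): pendant –C≡N: nitrile.
  CH(COOH): pendant –COOH: carbonyl C bonded to C and –OH → carboxylic acid.
  CH=CH: C=C double bond → alkene.
  CH(COCH3): pendant –COCH3: carbonyl C bonded to two carbons → ketone.
  CH2OCH2: C–O–C with sp³ carbons on both sides and no adjacent C=O → ether.
  COOCH3: –C(=O)OCH3: carbonyl C bonded to C and to –OCH3 → ester (not ketone + ether).
Ether appears at: CH(OCH3), CH(OCH3), CH2OCH2 → 3.

3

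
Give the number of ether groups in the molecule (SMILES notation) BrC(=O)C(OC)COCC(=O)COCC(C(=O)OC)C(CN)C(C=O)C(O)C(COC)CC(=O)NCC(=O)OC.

–C(=O)Br: carbonyl C bonded to C and to a halogen → acyl halide (not alkyl halide).
pendant –OCH3: C–O–C with sp³ C, no adjacent C=O → ether.
C–O–C with sp³ carbons on both sides and no adjacent C=O → ether.
–C(=O)– with carbon on both sides → ketone.
C–O–C with sp³ carbons on both sides and no adjacent C=O → ether.
pendant –COOCH3: carbonyl C bonded to C and –OCH3 → ester.
pendant –CH2NH2: N on sp³ C, no adjacent C=O → amine.
pendant –CHO: carbonyl C bonded to C and H → aldehyde.
–OH on an sp³ carbon → alcohol (secondary).
pendant –CH2OCH3: C–O–C linkage → ether.
–C(=O)–N– linkage → amide (the N is not an amine).
–C(=O)OCH3: carbonyl C bonded to C and to –OCH3 → ester (not ketone + ether).
Ether appears at: CH(OCH3), CH2OCH2, CH2OCH2, CH(CH2OCH3) → 4.

4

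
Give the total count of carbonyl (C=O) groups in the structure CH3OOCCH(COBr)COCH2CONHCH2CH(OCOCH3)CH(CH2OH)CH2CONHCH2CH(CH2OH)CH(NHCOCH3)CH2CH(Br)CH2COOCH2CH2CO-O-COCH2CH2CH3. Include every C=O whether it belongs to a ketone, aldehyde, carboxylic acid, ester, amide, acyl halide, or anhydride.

CH3OOC: ester, 1 C=O (running total 1).
CH(COBr): acyl halide, 1 C=O (running total 2).
CO: ketone, 1 C=O (running total 3).
CH2CONHCH2: amide, 1 C=O (running total 4).
CH(OCOCH3): ester, 1 C=O (running total 5).
CH2CONHCH2: amide, 1 C=O (running total 6).
CH(NHCOCH3): amide, 1 C=O (running total 7).
CH2COOCH2: ester, 1 C=O (running total 8).
CH2CO-O-COCH2: anhydride, 2 C=O (running total 10).

10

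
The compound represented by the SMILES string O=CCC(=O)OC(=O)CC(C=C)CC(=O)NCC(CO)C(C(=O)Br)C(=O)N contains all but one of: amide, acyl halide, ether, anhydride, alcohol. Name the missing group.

ether

acyl halide: present (CH(COBr) — pendant –C(=O)X: carbonyl C bonded to C and halogen → acyl halide).
alcohol: present (CH(CH2OH) — pendant –CH2OH on an sp³ backbone C → alcohol).
amide: present (CH2CONHCH2 — –C(=O)–N– linkage → amide (the N is not an amine)).
anhydride: present (CH2CO-O-COCH2 — two acyl groups sharing one oxygen, –C(=O)–O–C(=O)– → anhydride).
ether: no segment matches this pattern.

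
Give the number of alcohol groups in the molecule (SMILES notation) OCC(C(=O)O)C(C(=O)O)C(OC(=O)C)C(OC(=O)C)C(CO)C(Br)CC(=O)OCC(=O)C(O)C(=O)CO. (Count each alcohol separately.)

4

Reading the structure from left to right:
  HOCH2: HO– on an sp³ carbon → alcohol.
  CH(COOH): pendant –COOH: carbonyl C bonded to C and –OH → carboxylic acid.
  CH(COOH): pendant –COOH: carbonyl C bonded to C and –OH → carboxylic acid.
  CH(OCOCH3): pendant –OC(=O)CH3: an acyloxy group → ester.
  CH(OCOCH3): pendant –OC(=O)CH3: an acyloxy group → ester.
  CH(CH2OH): pendant –CH2OH on an sp³ backbone C → alcohol.
  CH(Br): halogen on an sp³ carbon → alkyl halide.
  CH2COOCH2: –C(=O)–O–C with C on the carbonyl side → ester.
  CO: –C(=O)– with carbon on both sides → ketone.
  CH(OH): –OH on an sp³ carbon → alcohol (secondary).
  CO: –C(=O)– with carbon on both sides → ketone.
  CH2OH: –OH on an sp³ carbon → alcohol.
Alcohol appears at: HOCH2, CH(CH2OH), CH(OH), CH2OH → 4.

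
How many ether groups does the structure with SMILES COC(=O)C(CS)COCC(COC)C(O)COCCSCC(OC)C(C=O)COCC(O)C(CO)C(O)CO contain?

5

Taking each segment in turn:
  CH3OOC: CH3O–C(=O)–: carbonyl C bonded to C and to –OCH3 → ester (not ketone + ether).
  CH(CH2SH): pendant –CH2SH → thiol.
  CH2OCH2: C–O–C with sp³ carbons on both sides and no adjacent C=O → ether.
  CH(CH2OCH3): pendant –CH2OCH3: C–O–C linkage → ether.
  CH(OH): –OH on an sp³ carbon → alcohol (secondary).
  CH2OCH2: C–O–C with sp³ carbons on both sides and no adjacent C=O → ether.
  CH2SCH2: C–S–C linkage → sulfide (thioether).
  CH(OCH3): pendant –OCH3: C–O–C with sp³ C, no adjacent C=O → ether.
  CH(CHO): pendant –CHO: carbonyl C bonded to C and H → aldehyde.
  CH2OCH2: C–O–C with sp³ carbons on both sides and no adjacent C=O → ether.
  CH(OH): –OH on an sp³ carbon → alcohol (secondary).
  CH(CH2OH): pendant –CH2OH on an sp³ backbone C → alcohol.
  CH(OH): –OH on an sp³ carbon → alcohol (secondary).
  CH2OH: –OH on an sp³ carbon → alcohol.
Ether appears at: CH2OCH2, CH(CH2OCH3), CH2OCH2, CH(OCH3), CH2OCH2 → 5.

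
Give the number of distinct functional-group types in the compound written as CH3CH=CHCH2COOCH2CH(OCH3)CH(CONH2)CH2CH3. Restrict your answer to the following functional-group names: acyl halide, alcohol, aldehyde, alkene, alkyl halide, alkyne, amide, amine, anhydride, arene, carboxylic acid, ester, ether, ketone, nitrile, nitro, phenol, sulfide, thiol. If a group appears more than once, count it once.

4

Taking each segment in turn:
  CH=CH: C=C double bond → alkene.
  CH2COOCH2: –C(=O)–O–C with C on the carbonyl side → ester.
  CH(OCH3): pendant –OCH3: C–O–C with sp³ C, no adjacent C=O → ether.
  CH(CONH2): pendant –CONH2: carbonyl C bonded to C and N → amide.
Distinct types present: alkene, amide, ester, ether.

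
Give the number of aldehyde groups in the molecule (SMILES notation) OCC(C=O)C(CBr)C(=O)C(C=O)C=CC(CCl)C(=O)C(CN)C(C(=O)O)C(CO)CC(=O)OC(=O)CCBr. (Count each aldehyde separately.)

2

Working along the chain:
  HOCH2: HO– on an sp³ carbon → alcohol.
  CH(CHO): pendant –CHO: carbonyl C bonded to C and H → aldehyde.
  CH(CH2Br): pendant –CH2X: halogen on sp³ carbon → alkyl halide.
  CO: –C(=O)– with carbon on both sides → ketone.
  CH(CHO): pendant –CHO: carbonyl C bonded to C and H → aldehyde.
  CH=CH: C=C double bond → alkene.
  CH(CH2Cl): pendant –CH2X: halogen on sp³ carbon → alkyl halide.
  CO: –C(=O)– with carbon on both sides → ketone.
  CH(CH2NH2): pendant –CH2NH2: N on sp³ C, no adjacent C=O → amine.
  CH(COOH): pendant –COOH: carbonyl C bonded to C and –OH → carboxylic acid.
  CH(CH2OH): pendant –CH2OH on an sp³ backbone C → alcohol.
  CH2CO-O-COCH2: two acyl groups sharing one oxygen, –C(=O)–O–C(=O)– → anhydride.
  CH2Br: halogen on an sp³ carbon → alkyl halide.
Aldehyde appears at: CH(CHO), CH(CHO) → 2.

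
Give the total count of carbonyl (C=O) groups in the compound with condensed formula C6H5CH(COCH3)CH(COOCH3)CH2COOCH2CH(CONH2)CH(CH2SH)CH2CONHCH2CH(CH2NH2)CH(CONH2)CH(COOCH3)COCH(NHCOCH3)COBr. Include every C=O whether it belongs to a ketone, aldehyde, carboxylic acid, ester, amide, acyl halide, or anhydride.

10

CH(COCH3): ketone, 1 C=O (running total 1).
CH(COOCH3): ester, 1 C=O (running total 2).
CH2COOCH2: ester, 1 C=O (running total 3).
CH(CONH2): amide, 1 C=O (running total 4).
CH2CONHCH2: amide, 1 C=O (running total 5).
CH(CONH2): amide, 1 C=O (running total 6).
CH(COOCH3): ester, 1 C=O (running total 7).
CO: ketone, 1 C=O (running total 8).
CH(NHCOCH3): amide, 1 C=O (running total 9).
COBr: acyl halide, 1 C=O (running total 10).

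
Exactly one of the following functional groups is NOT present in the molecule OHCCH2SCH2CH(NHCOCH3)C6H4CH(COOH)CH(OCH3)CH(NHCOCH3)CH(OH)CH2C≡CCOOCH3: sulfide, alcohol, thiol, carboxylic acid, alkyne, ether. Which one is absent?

alkyne: present (C≡C — C≡C triple bond → alkyne).
carboxylic acid: present (CH(COOH) — pendant –COOH: carbonyl C bonded to C and –OH → carboxylic acid).
sulfide: present (CH2SCH2 — C–S–C linkage → sulfide (thioether)).
alcohol: present (CH(OH) — –OH on an sp³ carbon → alcohol (secondary)).
ether: present (CH(OCH3) — pendant –OCH3: C–O–C with sp³ C, no adjacent C=O → ether).
thiol: no segment matches this pattern.

thiol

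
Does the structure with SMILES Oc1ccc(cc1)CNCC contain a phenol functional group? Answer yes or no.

–OH attached directly to an aromatic ring → phenol (not alcohol); the ring itself is an arene.
C–N–C with sp³ carbons and no adjacent C=O → amine (secondary).
The HOC6H4 segment supplies the phenol: –OH attached directly to an aromatic ring → phenol (not alcohol); the ring itself is an arene.

yes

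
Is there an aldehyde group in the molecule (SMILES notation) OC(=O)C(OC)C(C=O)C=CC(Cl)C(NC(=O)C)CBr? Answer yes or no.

yes

Working along the chain:
  HOOC: –COOH: carbonyl C bonded to –OH and C → carboxylic acid (the –OH is not a separate alcohol).
  CH(OCH3): pendant –OCH3: C–O–C with sp³ C, no adjacent C=O → ether.
  CH(CHO): pendant –CHO: carbonyl C bonded to C and H → aldehyde.
  CH=CH: C=C double bond → alkene.
  CH(Cl): halogen on an sp³ carbon → alkyl halide.
  CH(NHCOCH3): pendant –NHC(=O)CH3: N bonded to a carbonyl → amide (not amine).
  CH2Br: halogen on an sp³ carbon → alkyl halide.
The CH(CHO) segment supplies the aldehyde: pendant –CHO: carbonyl C bonded to C and H → aldehyde.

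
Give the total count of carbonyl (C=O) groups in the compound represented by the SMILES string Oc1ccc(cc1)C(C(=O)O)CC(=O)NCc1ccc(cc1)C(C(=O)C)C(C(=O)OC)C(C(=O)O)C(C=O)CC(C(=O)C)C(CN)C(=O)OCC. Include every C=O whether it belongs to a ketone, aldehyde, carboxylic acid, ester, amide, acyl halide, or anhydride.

8

CH(COOH): carboxylic acid, 1 C=O (running total 1).
CH2CONHCH2: amide, 1 C=O (running total 2).
CH(COCH3): ketone, 1 C=O (running total 3).
CH(COOCH3): ester, 1 C=O (running total 4).
CH(COOH): carboxylic acid, 1 C=O (running total 5).
CH(CHO): aldehyde, 1 C=O (running total 6).
CH(COCH3): ketone, 1 C=O (running total 7).
COOCH2CH3: ester, 1 C=O (running total 8).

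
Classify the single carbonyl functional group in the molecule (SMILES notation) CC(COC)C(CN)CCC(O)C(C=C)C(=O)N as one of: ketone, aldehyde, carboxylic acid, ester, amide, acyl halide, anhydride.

amide

The carbonyl is in the CONH2 segment: –C(=O)NH2: carbonyl C bonded to C and to N → amide (the N is not a separate amine).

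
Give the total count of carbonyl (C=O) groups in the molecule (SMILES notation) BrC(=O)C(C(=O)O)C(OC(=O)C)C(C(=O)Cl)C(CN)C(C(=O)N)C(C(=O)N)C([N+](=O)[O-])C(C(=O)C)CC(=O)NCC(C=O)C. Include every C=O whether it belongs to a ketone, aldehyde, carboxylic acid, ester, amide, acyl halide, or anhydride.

9

BrCO: acyl halide, 1 C=O (running total 1).
CH(COOH): carboxylic acid, 1 C=O (running total 2).
CH(OCOCH3): ester, 1 C=O (running total 3).
CH(COCl): acyl halide, 1 C=O (running total 4).
CH(CONH2): amide, 1 C=O (running total 5).
CH(CONH2): amide, 1 C=O (running total 6).
CH(COCH3): ketone, 1 C=O (running total 7).
CH2CONHCH2: amide, 1 C=O (running total 8).
CH(CHO): aldehyde, 1 C=O (running total 9).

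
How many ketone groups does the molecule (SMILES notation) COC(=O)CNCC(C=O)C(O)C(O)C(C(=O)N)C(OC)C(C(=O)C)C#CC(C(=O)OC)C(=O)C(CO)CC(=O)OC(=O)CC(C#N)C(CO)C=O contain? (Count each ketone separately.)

2

Taking each segment in turn:
  CH3OOC: CH3O–C(=O)–: carbonyl C bonded to C and to –OCH3 → ester (not ketone + ether).
  CH2NHCH2: C–N–C with sp³ carbons and no adjacent C=O → amine (secondary).
  CH(CHO): pendant –CHO: carbonyl C bonded to C and H → aldehyde.
  CH(OH): –OH on an sp³ carbon → alcohol (secondary).
  CH(OH): –OH on an sp³ carbon → alcohol (secondary).
  CH(CONH2): pendant –CONH2: carbonyl C bonded to C and N → amide.
  CH(OCH3): pendant –OCH3: C–O–C with sp³ C, no adjacent C=O → ether.
  CH(COCH3): pendant –COCH3: carbonyl C bonded to two carbons → ketone.
  C≡C: C≡C triple bond → alkyne.
  CH(COOCH3): pendant –COOCH3: carbonyl C bonded to C and –OCH3 → ester.
  CO: –C(=O)– with carbon on both sides → ketone.
  CH(CH2OH): pendant –CH2OH on an sp³ backbone C → alcohol.
  CH2CO-O-COCH2: two acyl groups sharing one oxygen, –C(=O)–O–C(=O)– → anhydride.
  CH(CN): pendant –C≡N: nitrile.
  CH(CH2OH): pendant –CH2OH on an sp³ backbone C → alcohol.
  CHO: terminal –CHO: carbonyl C bonded to H and C → aldehyde.
Ketone appears at: CH(COCH3), CO → 2.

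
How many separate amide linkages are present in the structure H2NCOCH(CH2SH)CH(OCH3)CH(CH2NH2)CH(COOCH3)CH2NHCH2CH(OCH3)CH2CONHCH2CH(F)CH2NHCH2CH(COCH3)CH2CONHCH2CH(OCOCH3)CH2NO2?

3

Reading the structure from left to right:
  H2NCO: –C(=O)NH2: carbonyl C bonded to C and to N → amide (the N is not a separate amine).
  CH(CH2SH): pendant –CH2SH → thiol.
  CH(OCH3): pendant –OCH3: C–O–C with sp³ C, no adjacent C=O → ether.
  CH(CH2NH2): pendant –CH2NH2: N on sp³ C, no adjacent C=O → amine.
  CH(COOCH3): pendant –COOCH3: carbonyl C bonded to C and –OCH3 → ester.
  CH2NHCH2: C–N–C with sp³ carbons and no adjacent C=O → amine (secondary).
  CH(OCH3): pendant –OCH3: C–O–C with sp³ C, no adjacent C=O → ether.
  CH2CONHCH2: –C(=O)–N– linkage → amide (the N is not an amine).
  CH(F): halogen on an sp³ carbon → alkyl halide.
  CH2NHCH2: C–N–C with sp³ carbons and no adjacent C=O → amine (secondary).
  CH(COCH3): pendant –COCH3: carbonyl C bonded to two carbons → ketone.
  CH2CONHCH2: –C(=O)–N– linkage → amide (the N is not an amine).
  CH(OCOCH3): pendant –OC(=O)CH3: an acyloxy group → ester.
  CH2NO2: –NO2 on carbon → nitro group.
Amide appears at: H2NCO, CH2CONHCH2, CH2CONHCH2 → 3.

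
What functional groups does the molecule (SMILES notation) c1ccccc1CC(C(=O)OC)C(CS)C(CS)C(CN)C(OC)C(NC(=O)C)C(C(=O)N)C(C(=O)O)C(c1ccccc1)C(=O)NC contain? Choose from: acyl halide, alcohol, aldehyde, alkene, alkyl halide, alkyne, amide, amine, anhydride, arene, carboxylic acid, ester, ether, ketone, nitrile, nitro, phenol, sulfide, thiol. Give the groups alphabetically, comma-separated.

amide, amine, arene, carboxylic acid, ester, ether, thiol

Reading the structure from left to right:
  C6H5: C6H5– phenyl ring → arene.
  CH(COOCH3): pendant –COOCH3: carbonyl C bonded to C and –OCH3 → ester.
  CH(CH2SH): pendant –CH2SH → thiol.
  CH(CH2SH): pendant –CH2SH → thiol.
  CH(CH2NH2): pendant –CH2NH2: N on sp³ C, no adjacent C=O → amine.
  CH(OCH3): pendant –OCH3: C–O–C with sp³ C, no adjacent C=O → ether.
  CH(NHCOCH3): pendant –NHC(=O)CH3: N bonded to a carbonyl → amide (not amine).
  CH(CONH2): pendant –CONH2: carbonyl C bonded to C and N → amide.
  CH(COOH): pendant –COOH: carbonyl C bonded to C and –OH → carboxylic acid.
  CH(C6H5): pendant –C6H5: benzene ring → arene.
  CONHCH3: –C(=O)NHCH3: carbonyl C bonded to C and to N → amide (the N is not an amine).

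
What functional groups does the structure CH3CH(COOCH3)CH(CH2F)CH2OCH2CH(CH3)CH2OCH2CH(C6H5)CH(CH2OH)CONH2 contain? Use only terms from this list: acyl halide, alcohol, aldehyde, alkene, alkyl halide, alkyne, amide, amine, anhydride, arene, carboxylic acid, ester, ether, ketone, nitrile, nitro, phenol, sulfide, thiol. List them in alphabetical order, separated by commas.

Working along the chain:
  CH(COOCH3): pendant –COOCH3: carbonyl C bonded to C and –OCH3 → ester.
  CH(CH2F): pendant –CH2X: halogen on sp³ carbon → alkyl halide.
  CH2OCH2: C–O–C with sp³ carbons on both sides and no adjacent C=O → ether.
  CH2OCH2: C–O–C with sp³ carbons on both sides and no adjacent C=O → ether.
  CH(C6H5): pendant –C6H5: benzene ring → arene.
  CH(CH2OH): pendant –CH2OH on an sp³ backbone C → alcohol.
  CONH2: –C(=O)NH2: carbonyl C bonded to C and to N → amide (the N is not a separate amine).

alcohol, alkyl halide, amide, arene, ester, ether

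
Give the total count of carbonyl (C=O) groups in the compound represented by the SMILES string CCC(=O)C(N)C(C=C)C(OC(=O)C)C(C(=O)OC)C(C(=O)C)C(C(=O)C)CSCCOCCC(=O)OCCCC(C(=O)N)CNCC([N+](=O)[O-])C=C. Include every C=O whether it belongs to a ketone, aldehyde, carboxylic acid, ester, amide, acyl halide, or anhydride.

CO: ketone, 1 C=O (running total 1).
CH(OCOCH3): ester, 1 C=O (running total 2).
CH(COOCH3): ester, 1 C=O (running total 3).
CH(COCH3): ketone, 1 C=O (running total 4).
CH(COCH3): ketone, 1 C=O (running total 5).
CH2COOCH2: ester, 1 C=O (running total 6).
CH(CONH2): amide, 1 C=O (running total 7).

7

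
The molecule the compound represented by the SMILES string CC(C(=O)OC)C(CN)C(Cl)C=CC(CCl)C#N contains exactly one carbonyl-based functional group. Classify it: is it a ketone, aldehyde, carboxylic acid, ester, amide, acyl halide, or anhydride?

The carbonyl is in the CH(COOCH3) segment: pendant –COOCH3: carbonyl C bonded to C and –OCH3 → ester.

ester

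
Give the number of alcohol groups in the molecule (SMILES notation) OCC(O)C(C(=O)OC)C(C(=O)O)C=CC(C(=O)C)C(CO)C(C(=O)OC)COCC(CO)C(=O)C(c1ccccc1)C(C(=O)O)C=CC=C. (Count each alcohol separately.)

4

HO– on an sp³ carbon → alcohol.
–OH on an sp³ carbon → alcohol (secondary).
pendant –COOCH3: carbonyl C bonded to C and –OCH3 → ester.
pendant –COOH: carbonyl C bonded to C and –OH → carboxylic acid.
C=C double bond → alkene.
pendant –COCH3: carbonyl C bonded to two carbons → ketone.
pendant –CH2OH on an sp³ backbone C → alcohol.
pendant –COOCH3: carbonyl C bonded to C and –OCH3 → ester.
C–O–C with sp³ carbons on both sides and no adjacent C=O → ether.
pendant –CH2OH on an sp³ backbone C → alcohol.
–C(=O)– with carbon on both sides → ketone.
pendant –C6H5: benzene ring → arene.
pendant –COOH: carbonyl C bonded to C and –OH → carboxylic acid.
C=C double bond → alkene.
C=C double bond → alkene.
Alcohol appears at: HOCH2, CH(OH), CH(CH2OH), CH(CH2OH) → 4.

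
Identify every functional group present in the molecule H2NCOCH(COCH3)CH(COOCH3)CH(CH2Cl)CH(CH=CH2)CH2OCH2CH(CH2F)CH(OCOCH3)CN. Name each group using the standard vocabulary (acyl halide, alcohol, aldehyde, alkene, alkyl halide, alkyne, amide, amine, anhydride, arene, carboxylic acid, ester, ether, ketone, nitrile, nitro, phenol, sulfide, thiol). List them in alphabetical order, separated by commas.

Working along the chain:
  H2NCO: –C(=O)NH2: carbonyl C bonded to C and to N → amide (the N is not a separate amine).
  CH(COCH3): pendant –COCH3: carbonyl C bonded to two carbons → ketone.
  CH(COOCH3): pendant –COOCH3: carbonyl C bonded to C and –OCH3 → ester.
  CH(CH2Cl): pendant –CH2X: halogen on sp³ carbon → alkyl halide.
  CH(CH=CH2): pendant –CH=CH2: C=C double bond → alkene.
  CH2OCH2: C–O–C with sp³ carbons on both sides and no adjacent C=O → ether.
  CH(CH2F): pendant –CH2X: halogen on sp³ carbon → alkyl halide.
  CH(OCOCH3): pendant –OC(=O)CH3: an acyloxy group → ester.
  CN: –C≡N: carbon triple-bonded to nitrogen → nitrile.

alkene, alkyl halide, amide, ester, ether, ketone, nitrile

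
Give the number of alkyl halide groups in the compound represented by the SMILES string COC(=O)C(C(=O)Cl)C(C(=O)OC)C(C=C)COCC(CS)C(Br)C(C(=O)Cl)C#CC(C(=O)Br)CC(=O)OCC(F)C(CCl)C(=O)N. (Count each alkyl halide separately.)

3

Working along the chain:
  CH3OOC: CH3O–C(=O)–: carbonyl C bonded to C and to –OCH3 → ester (not ketone + ether).
  CH(COCl): pendant –C(=O)X: carbonyl C bonded to C and halogen → acyl halide.
  CH(COOCH3): pendant –COOCH3: carbonyl C bonded to C and –OCH3 → ester.
  CH(CH=CH2): pendant –CH=CH2: C=C double bond → alkene.
  CH2OCH2: C–O–C with sp³ carbons on both sides and no adjacent C=O → ether.
  CH(CH2SH): pendant –CH2SH → thiol.
  CH(Br): halogen on an sp³ carbon → alkyl halide.
  CH(COCl): pendant –C(=O)X: carbonyl C bonded to C and halogen → acyl halide.
  C≡C: C≡C triple bond → alkyne.
  CH(COBr): pendant –C(=O)X: carbonyl C bonded to C and halogen → acyl halide.
  CH2COOCH2: –C(=O)–O–C with C on the carbonyl side → ester.
  CH(F): halogen on an sp³ carbon → alkyl halide.
  CH(CH2Cl): pendant –CH2X: halogen on sp³ carbon → alkyl halide.
  CONH2: –C(=O)NH2: carbonyl C bonded to C and to N → amide (the N is not a separate amine).
Alkyl halide appears at: CH(Br), CH(F), CH(CH2Cl) → 3.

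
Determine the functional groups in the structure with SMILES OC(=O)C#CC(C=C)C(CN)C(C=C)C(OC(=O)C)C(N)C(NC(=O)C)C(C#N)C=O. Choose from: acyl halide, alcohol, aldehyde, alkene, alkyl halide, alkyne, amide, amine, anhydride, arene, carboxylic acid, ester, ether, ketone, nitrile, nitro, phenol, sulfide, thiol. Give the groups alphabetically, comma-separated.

Taking each segment in turn:
  HOOC: –COOH: carbonyl C bonded to –OH and C → carboxylic acid (the –OH is not a separate alcohol).
  C≡C: C≡C triple bond → alkyne.
  CH(CH=CH2): pendant –CH=CH2: C=C double bond → alkene.
  CH(CH2NH2): pendant –CH2NH2: N on sp³ C, no adjacent C=O → amine.
  CH(CH=CH2): pendant –CH=CH2: C=C double bond → alkene.
  CH(OCOCH3): pendant –OC(=O)CH3: an acyloxy group → ester.
  CH(NH2): –NH2 on an sp³ carbon with no adjacent C=O → amine.
  CH(NHCOCH3): pendant –NHC(=O)CH3: N bonded to a carbonyl → amide (not amine).
  CH(CN): pendant –C≡N: nitrile.
  CHO: terminal –CHO: carbonyl C bonded to H and C → aldehyde.

aldehyde, alkene, alkyne, amide, amine, carboxylic acid, ester, nitrile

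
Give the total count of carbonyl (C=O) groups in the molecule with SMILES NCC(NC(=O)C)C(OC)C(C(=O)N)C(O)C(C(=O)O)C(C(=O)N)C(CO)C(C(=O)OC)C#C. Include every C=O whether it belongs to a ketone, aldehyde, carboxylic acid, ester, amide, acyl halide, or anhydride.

CH(NHCOCH3): amide, 1 C=O (running total 1).
CH(CONH2): amide, 1 C=O (running total 2).
CH(COOH): carboxylic acid, 1 C=O (running total 3).
CH(CONH2): amide, 1 C=O (running total 4).
CH(COOCH3): ester, 1 C=O (running total 5).

5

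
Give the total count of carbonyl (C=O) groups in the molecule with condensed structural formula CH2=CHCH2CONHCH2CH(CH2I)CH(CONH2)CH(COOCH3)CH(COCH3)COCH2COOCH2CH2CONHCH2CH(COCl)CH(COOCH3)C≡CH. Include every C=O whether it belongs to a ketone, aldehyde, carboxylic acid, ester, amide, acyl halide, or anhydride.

CH2CONHCH2: amide, 1 C=O (running total 1).
CH(CONH2): amide, 1 C=O (running total 2).
CH(COOCH3): ester, 1 C=O (running total 3).
CH(COCH3): ketone, 1 C=O (running total 4).
CO: ketone, 1 C=O (running total 5).
CH2COOCH2: ester, 1 C=O (running total 6).
CH2CONHCH2: amide, 1 C=O (running total 7).
CH(COCl): acyl halide, 1 C=O (running total 8).
CH(COOCH3): ester, 1 C=O (running total 9).

9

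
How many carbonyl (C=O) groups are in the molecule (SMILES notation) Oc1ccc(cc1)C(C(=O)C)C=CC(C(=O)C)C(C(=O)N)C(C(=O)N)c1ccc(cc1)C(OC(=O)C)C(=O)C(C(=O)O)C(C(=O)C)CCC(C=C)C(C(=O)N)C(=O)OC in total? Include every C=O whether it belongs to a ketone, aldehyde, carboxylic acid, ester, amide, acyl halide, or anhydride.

10

CH(COCH3): ketone, 1 C=O (running total 1).
CH(COCH3): ketone, 1 C=O (running total 2).
CH(CONH2): amide, 1 C=O (running total 3).
CH(CONH2): amide, 1 C=O (running total 4).
CH(OCOCH3): ester, 1 C=O (running total 5).
CO: ketone, 1 C=O (running total 6).
CH(COOH): carboxylic acid, 1 C=O (running total 7).
CH(COCH3): ketone, 1 C=O (running total 8).
CH(CONH2): amide, 1 C=O (running total 9).
COOCH3: ester, 1 C=O (running total 10).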